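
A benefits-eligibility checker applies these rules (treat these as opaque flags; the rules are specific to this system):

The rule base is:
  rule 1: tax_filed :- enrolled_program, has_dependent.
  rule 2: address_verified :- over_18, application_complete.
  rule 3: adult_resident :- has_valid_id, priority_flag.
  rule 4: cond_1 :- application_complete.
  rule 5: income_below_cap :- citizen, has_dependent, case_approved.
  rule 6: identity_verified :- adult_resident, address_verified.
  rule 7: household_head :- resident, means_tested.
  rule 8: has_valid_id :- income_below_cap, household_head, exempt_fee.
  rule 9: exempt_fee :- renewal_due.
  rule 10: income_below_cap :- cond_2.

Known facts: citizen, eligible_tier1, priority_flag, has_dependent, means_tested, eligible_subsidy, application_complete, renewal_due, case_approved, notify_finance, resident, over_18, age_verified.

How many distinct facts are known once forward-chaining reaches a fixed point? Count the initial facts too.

21

Round 1 — rule 2, rule 4, rule 5, rule 7, rule 9, derive address_verified, cond_1, income_below_cap, household_head, exempt_fee.
Round 2 — rule 8, derive has_valid_id.
Round 3 — rule 3, derive adult_resident.
Round 4 — rule 6, derive identity_verified.
Closure: {address_verified, adult_resident, age_verified, application_complete, case_approved, citizen, cond_1, eligible_subsidy, eligible_tier1, exempt_fee, has_dependent, has_valid_id, household_head, identity_verified, income_below_cap, means_tested, notify_finance, over_18, priority_flag, renewal_due, resident} — 21 facts.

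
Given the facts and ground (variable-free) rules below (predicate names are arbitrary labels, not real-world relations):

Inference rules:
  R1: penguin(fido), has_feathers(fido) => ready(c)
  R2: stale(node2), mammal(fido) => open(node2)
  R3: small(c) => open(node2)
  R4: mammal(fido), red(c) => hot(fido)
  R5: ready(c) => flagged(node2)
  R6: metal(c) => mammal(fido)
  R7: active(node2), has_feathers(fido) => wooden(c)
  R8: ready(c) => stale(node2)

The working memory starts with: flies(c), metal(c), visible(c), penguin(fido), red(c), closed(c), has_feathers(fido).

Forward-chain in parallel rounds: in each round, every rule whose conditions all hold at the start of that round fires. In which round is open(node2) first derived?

Round 1: R1 [penguin(fido), has_feathers(fido) => ready(c)]; R6 [metal(c) => mammal(fido)]. Adds ready(c), mammal(fido).
Round 2: R4 [mammal(fido), red(c) => hot(fido)]; R5 [ready(c) => flagged(node2)]; R8 [ready(c) => stale(node2)]. Adds hot(fido), flagged(node2), stale(node2).
Round 3: R2 [stale(node2), mammal(fido) => open(node2)]. Adds open(node2).
open(node2) first appears in round 3.

3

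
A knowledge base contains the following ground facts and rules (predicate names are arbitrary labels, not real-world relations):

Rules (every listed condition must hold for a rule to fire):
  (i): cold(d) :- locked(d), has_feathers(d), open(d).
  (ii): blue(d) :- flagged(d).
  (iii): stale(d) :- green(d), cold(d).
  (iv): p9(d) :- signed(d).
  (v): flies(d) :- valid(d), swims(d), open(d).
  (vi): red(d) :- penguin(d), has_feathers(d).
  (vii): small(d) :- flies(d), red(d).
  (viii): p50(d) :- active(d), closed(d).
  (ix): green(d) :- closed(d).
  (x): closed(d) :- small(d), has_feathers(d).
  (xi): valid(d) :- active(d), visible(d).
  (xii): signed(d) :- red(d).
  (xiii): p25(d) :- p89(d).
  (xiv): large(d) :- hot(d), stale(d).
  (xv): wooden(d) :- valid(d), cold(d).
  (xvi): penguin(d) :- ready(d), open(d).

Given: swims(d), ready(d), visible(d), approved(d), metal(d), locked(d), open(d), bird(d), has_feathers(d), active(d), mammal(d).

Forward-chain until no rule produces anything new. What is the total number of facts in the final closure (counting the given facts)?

24

Round 1 — (i), (xi), (xvi), derive cold(d), valid(d), penguin(d).
Round 2 — (v), (vi), (xv), derive flies(d), red(d), wooden(d).
Round 3 — (vii), (xii), derive small(d), signed(d).
Round 4 — (iv), (x), derive p9(d), closed(d).
Round 5 — (viii), (ix), derive p50(d), green(d).
Round 6 — (iii), derive stale(d).
Closure: {active(d), approved(d), bird(d), closed(d), cold(d), flies(d), green(d), has_feathers(d), locked(d), mammal(d), metal(d), open(d), p50(d), p9(d), penguin(d), ready(d), red(d), signed(d), small(d), stale(d), swims(d), valid(d), visible(d), wooden(d)} — 24 facts.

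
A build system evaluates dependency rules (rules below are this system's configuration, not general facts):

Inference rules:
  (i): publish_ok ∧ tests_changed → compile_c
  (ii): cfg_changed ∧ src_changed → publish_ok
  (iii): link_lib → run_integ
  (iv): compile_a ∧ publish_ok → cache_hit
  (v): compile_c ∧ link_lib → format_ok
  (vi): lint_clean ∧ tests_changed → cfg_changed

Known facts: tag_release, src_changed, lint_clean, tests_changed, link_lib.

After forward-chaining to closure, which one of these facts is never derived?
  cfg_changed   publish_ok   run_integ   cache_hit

[1] (iii) [link_lib → run_integ]; (vi) [lint_clean ∧ tests_changed → cfg_changed]. ⇒ new: run_integ, cfg_changed.
[2] (ii) [cfg_changed ∧ src_changed → publish_ok]. ⇒ new: publish_ok.
[3] (i) [publish_ok ∧ tests_changed → compile_c]. ⇒ new: compile_c.
[4] (v) [compile_c ∧ link_lib → format_ok]. ⇒ new: format_ok.
Derived: run_integ (round 1), cfg_changed (round 1), publish_ok (round 2). cache_hit never appears in any round.

cache_hit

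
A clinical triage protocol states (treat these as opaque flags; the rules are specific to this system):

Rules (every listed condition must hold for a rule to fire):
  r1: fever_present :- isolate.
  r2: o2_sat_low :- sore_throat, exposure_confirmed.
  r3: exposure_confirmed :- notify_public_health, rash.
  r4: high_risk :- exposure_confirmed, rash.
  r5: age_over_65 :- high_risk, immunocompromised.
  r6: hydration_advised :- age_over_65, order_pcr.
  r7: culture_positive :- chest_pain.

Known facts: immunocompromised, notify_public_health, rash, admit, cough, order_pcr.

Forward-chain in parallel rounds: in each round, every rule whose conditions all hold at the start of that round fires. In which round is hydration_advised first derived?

Round 1 — r3, derive exposure_confirmed.
Round 2 — r4, derive high_risk.
Round 3 — r5, derive age_over_65.
Round 4 — r6, derive hydration_advised.
hydration_advised first appears in round 4.

4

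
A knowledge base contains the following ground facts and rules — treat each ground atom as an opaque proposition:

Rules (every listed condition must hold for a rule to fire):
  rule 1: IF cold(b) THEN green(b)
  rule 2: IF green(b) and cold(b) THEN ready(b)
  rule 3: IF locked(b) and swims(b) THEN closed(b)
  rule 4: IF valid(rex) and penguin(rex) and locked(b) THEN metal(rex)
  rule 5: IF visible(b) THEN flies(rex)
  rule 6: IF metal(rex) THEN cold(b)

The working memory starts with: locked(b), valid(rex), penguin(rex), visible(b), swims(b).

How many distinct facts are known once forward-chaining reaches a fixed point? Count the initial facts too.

11

Round 1 fires rule 3, rule 4, rule 5, giving closed(b), metal(rex), flies(rex).
Round 2 fires rule 6, giving cold(b).
Round 3 fires rule 1, giving green(b).
Round 4 fires rule 2, giving ready(b).
Closure: {closed(b), cold(b), flies(rex), green(b), locked(b), metal(rex), penguin(rex), ready(b), swims(b), valid(rex), visible(b)} — 11 facts.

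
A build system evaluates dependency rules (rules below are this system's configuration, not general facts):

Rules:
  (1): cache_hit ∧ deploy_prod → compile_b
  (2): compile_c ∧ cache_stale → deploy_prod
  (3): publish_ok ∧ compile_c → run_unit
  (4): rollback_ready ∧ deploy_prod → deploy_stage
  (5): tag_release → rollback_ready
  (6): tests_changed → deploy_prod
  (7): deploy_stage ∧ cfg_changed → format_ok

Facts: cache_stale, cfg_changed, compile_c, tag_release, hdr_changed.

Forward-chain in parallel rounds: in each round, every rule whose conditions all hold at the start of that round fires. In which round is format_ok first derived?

Round 1 fires (2), (5), giving deploy_prod, rollback_ready.
Round 2 fires (4), giving deploy_stage.
Round 3 fires (7), giving format_ok.
format_ok first appears in round 3.

3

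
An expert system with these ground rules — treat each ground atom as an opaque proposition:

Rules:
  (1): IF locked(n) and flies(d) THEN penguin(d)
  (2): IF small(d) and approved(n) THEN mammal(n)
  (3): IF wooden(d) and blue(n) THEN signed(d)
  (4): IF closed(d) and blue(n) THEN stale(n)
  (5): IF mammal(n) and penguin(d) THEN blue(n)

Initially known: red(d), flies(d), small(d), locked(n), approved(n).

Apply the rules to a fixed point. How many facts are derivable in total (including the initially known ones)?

Round 1 — (1), (2), derive penguin(d), mammal(n).
Round 2 — (5), derive blue(n).
Closure: {approved(n), blue(n), flies(d), locked(n), mammal(n), penguin(d), red(d), small(d)} — 8 facts.

8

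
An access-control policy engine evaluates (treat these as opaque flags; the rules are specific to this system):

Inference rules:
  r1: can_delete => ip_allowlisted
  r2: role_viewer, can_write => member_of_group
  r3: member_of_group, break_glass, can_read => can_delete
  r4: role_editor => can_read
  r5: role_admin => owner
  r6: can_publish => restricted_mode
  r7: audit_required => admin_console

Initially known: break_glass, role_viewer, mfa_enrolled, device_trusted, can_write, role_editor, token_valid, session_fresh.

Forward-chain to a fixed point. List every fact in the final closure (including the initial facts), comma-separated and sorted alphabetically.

break_glass, can_delete, can_read, can_write, device_trusted, ip_allowlisted, member_of_group, mfa_enrolled, role_editor, role_viewer, session_fresh, token_valid

Round 1: r2 [role_viewer, can_write => member_of_group]; r4 [role_editor => can_read]. Adds member_of_group, can_read.
Round 2: r3 [member_of_group, break_glass, can_read => can_delete]. Adds can_delete.
Round 3: r1 [can_delete => ip_allowlisted]. Adds ip_allowlisted.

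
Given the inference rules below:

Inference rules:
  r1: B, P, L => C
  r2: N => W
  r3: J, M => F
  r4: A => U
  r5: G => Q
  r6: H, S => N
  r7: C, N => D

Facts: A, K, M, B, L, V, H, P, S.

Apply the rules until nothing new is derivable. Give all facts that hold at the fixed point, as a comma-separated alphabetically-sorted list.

Round 1: r1 [B, P, L => C]; r4 [A => U]; r6 [H, S => N]. New: C, U, N.
Round 2: r2 [N => W]; r7 [C, N => D]. New: W, D.

A, B, C, D, H, K, L, M, N, P, S, U, V, W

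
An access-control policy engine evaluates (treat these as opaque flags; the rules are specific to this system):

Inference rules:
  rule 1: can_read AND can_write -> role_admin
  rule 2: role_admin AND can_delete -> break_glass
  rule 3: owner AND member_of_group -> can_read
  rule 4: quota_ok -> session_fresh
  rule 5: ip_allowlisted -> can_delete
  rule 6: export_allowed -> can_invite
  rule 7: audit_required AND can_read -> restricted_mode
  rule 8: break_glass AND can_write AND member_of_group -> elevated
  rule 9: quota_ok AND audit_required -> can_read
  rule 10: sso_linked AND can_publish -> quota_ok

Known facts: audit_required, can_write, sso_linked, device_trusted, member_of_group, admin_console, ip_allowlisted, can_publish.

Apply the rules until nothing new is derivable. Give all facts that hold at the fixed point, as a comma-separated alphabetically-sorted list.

admin_console, audit_required, break_glass, can_delete, can_publish, can_read, can_write, device_trusted, elevated, ip_allowlisted, member_of_group, quota_ok, restricted_mode, role_admin, session_fresh, sso_linked

Round 1 fires rule 5, rule 10, giving can_delete, quota_ok.
Round 2 fires rule 4, rule 9, giving session_fresh, can_read.
Round 3 fires rule 1, rule 7, giving role_admin, restricted_mode.
Round 4 fires rule 2, giving break_glass.
Round 5 fires rule 8, giving elevated.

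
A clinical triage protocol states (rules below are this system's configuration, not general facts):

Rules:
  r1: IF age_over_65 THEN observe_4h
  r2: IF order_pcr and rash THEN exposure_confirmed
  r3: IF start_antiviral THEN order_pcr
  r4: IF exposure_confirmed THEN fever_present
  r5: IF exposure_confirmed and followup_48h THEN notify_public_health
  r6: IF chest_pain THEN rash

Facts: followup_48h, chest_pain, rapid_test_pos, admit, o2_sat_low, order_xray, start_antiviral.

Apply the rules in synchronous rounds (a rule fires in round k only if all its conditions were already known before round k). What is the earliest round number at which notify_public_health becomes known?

3

Round 1: r3 [IF start_antiviral THEN order_pcr]; r6 [IF chest_pain THEN rash]. New: order_pcr, rash.
Round 2: r2 [IF order_pcr and rash THEN exposure_confirmed]. New: exposure_confirmed.
Round 3: r4 [IF exposure_confirmed THEN fever_present]; r5 [IF exposure_confirmed and followup_48h THEN notify_public_health]. New: fever_present, notify_public_health.
notify_public_health first appears in round 3.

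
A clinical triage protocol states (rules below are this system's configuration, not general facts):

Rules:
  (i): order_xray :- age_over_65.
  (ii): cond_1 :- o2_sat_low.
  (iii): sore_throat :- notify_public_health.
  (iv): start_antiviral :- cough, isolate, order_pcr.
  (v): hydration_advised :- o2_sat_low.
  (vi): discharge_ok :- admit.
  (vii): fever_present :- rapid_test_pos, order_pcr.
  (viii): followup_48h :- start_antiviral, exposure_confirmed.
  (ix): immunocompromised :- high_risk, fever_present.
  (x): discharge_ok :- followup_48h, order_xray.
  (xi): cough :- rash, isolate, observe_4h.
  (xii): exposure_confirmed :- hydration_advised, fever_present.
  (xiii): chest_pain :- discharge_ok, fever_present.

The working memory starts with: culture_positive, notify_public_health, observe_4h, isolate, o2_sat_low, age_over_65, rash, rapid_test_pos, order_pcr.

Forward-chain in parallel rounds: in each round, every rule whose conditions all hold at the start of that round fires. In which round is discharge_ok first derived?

Round 1 fires (i), (ii), (iii), (v), (vii), (xi), giving order_xray, cond_1, sore_throat, hydration_advised, fever_present, cough.
Round 2 fires (iv), (xii), giving start_antiviral, exposure_confirmed.
Round 3 fires (viii), giving followup_48h.
Round 4 fires (x), giving discharge_ok.
discharge_ok first appears in round 4.

4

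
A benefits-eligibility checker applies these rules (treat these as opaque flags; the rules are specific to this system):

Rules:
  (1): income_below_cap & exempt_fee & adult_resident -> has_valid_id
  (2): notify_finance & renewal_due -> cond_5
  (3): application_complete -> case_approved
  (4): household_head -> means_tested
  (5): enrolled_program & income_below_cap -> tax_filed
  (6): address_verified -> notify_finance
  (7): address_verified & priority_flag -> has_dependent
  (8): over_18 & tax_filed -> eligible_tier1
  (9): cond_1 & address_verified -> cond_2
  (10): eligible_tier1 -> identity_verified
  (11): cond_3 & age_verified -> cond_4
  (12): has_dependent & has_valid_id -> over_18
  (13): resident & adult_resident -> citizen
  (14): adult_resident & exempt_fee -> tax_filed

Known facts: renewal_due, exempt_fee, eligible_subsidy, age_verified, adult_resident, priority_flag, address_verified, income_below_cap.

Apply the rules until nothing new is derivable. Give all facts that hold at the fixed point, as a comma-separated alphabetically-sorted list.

address_verified, adult_resident, age_verified, cond_5, eligible_subsidy, eligible_tier1, exempt_fee, has_dependent, has_valid_id, identity_verified, income_below_cap, notify_finance, over_18, priority_flag, renewal_due, tax_filed

Round 1 — (1), (6), (7), (14), derive has_valid_id, notify_finance, has_dependent, tax_filed.
Round 2 — (2), (12), derive cond_5, over_18.
Round 3 — (8), derive eligible_tier1.
Round 4 — (10), derive identity_verified.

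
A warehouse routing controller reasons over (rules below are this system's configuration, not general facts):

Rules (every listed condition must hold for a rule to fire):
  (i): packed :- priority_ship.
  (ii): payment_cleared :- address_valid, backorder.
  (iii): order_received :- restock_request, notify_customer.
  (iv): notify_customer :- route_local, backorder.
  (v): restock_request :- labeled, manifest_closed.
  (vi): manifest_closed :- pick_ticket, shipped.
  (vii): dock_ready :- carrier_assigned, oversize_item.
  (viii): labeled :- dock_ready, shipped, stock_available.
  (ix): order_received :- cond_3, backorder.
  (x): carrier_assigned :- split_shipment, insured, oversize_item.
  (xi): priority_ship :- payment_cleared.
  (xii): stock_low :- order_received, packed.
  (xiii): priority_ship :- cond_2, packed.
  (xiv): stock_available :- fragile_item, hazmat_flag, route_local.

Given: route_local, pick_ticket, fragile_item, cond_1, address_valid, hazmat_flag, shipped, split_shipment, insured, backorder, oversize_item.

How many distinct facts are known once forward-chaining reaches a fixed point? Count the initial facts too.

Round 1 fires (ii), (iv), (vi), (x), (xiv), giving payment_cleared, notify_customer, manifest_closed, carrier_assigned, stock_available.
Round 2 fires (vii), (xi), giving dock_ready, priority_ship.
Round 3 fires (i), (viii), giving packed, labeled.
Round 4 fires (v), giving restock_request.
Round 5 fires (iii), giving order_received.
Round 6 fires (xii), giving stock_low.
Closure: {address_valid, backorder, carrier_assigned, cond_1, dock_ready, fragile_item, hazmat_flag, insured, labeled, manifest_closed, notify_customer, order_received, oversize_item, packed, payment_cleared, pick_ticket, priority_ship, restock_request, route_local, shipped, split_shipment, stock_available, stock_low} — 23 facts.

23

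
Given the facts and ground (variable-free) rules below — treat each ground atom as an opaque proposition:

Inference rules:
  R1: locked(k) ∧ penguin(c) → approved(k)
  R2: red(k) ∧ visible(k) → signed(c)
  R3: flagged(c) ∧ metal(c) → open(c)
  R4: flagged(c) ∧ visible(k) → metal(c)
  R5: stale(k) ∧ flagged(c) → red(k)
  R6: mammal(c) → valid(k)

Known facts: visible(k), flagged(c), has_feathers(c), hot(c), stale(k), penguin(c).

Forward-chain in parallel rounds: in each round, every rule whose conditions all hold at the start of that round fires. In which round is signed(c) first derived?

2

Round 1: R4 [flagged(c) ∧ visible(k) → metal(c)]; R5 [stale(k) ∧ flagged(c) → red(k)]. Adds metal(c), red(k).
Round 2: R2 [red(k) ∧ visible(k) → signed(c)]; R3 [flagged(c) ∧ metal(c) → open(c)]. Adds signed(c), open(c).
signed(c) first appears in round 2.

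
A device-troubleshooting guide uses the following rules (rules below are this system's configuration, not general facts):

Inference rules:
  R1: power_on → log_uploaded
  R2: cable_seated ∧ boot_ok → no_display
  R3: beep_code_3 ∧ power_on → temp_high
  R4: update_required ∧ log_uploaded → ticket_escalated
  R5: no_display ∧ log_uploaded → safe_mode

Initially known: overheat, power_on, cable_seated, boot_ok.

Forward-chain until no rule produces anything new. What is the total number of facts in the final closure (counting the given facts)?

Round 1: R1 [power_on → log_uploaded]; R2 [cable_seated ∧ boot_ok → no_display]. New: log_uploaded, no_display.
Round 2: R5 [no_display ∧ log_uploaded → safe_mode]. New: safe_mode.
Closure: {boot_ok, cable_seated, log_uploaded, no_display, overheat, power_on, safe_mode} — 7 facts.

7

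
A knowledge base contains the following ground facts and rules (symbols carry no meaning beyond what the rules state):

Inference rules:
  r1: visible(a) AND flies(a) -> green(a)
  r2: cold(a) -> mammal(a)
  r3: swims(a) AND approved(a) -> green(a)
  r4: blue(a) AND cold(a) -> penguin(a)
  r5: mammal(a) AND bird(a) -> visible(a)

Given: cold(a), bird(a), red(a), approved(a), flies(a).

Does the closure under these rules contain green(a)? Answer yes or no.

Round 1: r2 [cold(a) -> mammal(a)]. New: mammal(a).
Round 2: r5 [mammal(a) AND bird(a) -> visible(a)]. New: visible(a).
Round 3: r1 [visible(a) AND flies(a) -> green(a)]. New: green(a).
green(a) appears in round 3, so it is derivable.

yes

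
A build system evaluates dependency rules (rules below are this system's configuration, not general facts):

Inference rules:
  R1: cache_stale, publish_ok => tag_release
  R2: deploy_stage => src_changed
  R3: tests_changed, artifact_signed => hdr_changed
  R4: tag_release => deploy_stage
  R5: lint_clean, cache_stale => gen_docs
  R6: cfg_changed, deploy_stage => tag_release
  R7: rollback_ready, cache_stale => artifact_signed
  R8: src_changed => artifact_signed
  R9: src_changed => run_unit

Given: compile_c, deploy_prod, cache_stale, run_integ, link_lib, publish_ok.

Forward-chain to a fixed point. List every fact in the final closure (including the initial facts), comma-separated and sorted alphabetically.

Round 1: R1 [cache_stale, publish_ok => tag_release]. Adds tag_release.
Round 2: R4 [tag_release => deploy_stage]. Adds deploy_stage.
Round 3: R2 [deploy_stage => src_changed]. Adds src_changed.
Round 4: R8 [src_changed => artifact_signed]; R9 [src_changed => run_unit]. Adds artifact_signed, run_unit.

artifact_signed, cache_stale, compile_c, deploy_prod, deploy_stage, link_lib, publish_ok, run_integ, run_unit, src_changed, tag_release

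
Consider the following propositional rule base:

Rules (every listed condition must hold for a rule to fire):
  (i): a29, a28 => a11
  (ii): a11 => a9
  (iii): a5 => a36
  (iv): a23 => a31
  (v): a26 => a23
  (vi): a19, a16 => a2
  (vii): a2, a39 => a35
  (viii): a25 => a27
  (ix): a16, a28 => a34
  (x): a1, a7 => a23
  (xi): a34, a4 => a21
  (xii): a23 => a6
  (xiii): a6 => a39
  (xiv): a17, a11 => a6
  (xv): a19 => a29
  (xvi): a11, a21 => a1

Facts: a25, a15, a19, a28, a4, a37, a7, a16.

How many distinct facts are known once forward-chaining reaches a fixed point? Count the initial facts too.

21

Round 1: (vi) [a19, a16 => a2]; (viii) [a25 => a27]; (ix) [a16, a28 => a34]; (xv) [a19 => a29]. New: a2, a27, a34, a29.
Round 2: (i) [a29, a28 => a11]; (xi) [a34, a4 => a21]. New: a11, a21.
Round 3: (ii) [a11 => a9]; (xvi) [a11, a21 => a1]. New: a9, a1.
Round 4: (x) [a1, a7 => a23]. New: a23.
Round 5: (iv) [a23 => a31]; (xii) [a23 => a6]. New: a31, a6.
Round 6: (xiii) [a6 => a39]. New: a39.
Round 7: (vii) [a2, a39 => a35]. New: a35.
Closure: {a1, a11, a15, a16, a19, a2, a21, a23, a25, a27, a28, a29, a31, a34, a35, a37, a39, a4, a6, a7, a9} — 21 facts.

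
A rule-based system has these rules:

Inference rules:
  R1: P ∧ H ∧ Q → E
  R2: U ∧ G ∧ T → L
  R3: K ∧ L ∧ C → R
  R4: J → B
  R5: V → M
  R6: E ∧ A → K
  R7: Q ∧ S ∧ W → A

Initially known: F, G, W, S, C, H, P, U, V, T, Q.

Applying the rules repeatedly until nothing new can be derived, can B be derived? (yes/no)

Round 1: R1 [P ∧ H ∧ Q → E]; R2 [U ∧ G ∧ T → L]; R5 [V → M]; R7 [Q ∧ S ∧ W → A]. New: E, L, M, A.
Round 2: R6 [E ∧ A → K]. New: K.
Round 3: R3 [K ∧ L ∧ C → R]. New: R.
Fixed point reached. B is concluded only by R4; R4 needs J (never derived).

no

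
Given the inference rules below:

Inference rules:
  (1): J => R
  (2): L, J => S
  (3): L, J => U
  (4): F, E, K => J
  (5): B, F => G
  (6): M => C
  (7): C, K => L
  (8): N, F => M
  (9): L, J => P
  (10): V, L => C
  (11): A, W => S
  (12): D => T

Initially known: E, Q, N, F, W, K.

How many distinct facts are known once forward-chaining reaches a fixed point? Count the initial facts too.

Round 1 — (4), (8), derive J, M.
Round 2 — (1), (6), derive R, C.
Round 3 — (7), derive L.
Round 4 — (2), (3), (9), derive S, U, P.
Closure: {C, E, F, J, K, L, M, N, P, Q, R, S, U, W} — 14 facts.

14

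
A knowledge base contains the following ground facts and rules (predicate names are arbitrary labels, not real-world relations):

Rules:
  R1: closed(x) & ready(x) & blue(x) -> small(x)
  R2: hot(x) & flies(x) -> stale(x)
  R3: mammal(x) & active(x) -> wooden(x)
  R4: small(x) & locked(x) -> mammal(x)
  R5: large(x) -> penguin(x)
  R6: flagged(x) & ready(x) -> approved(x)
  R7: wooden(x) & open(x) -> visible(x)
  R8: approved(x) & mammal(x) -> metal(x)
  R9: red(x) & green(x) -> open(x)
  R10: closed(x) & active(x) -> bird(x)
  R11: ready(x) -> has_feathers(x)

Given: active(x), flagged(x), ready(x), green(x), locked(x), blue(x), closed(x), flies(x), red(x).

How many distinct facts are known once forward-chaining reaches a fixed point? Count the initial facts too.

18

Round 1 fires R1, R6, R9, R10, R11, giving small(x), approved(x), open(x), bird(x), has_feathers(x).
Round 2 fires R4, giving mammal(x).
Round 3 fires R3, R8, giving wooden(x), metal(x).
Round 4 fires R7, giving visible(x).
Closure: {active(x), approved(x), bird(x), blue(x), closed(x), flagged(x), flies(x), green(x), has_feathers(x), locked(x), mammal(x), metal(x), open(x), ready(x), red(x), small(x), visible(x), wooden(x)} — 18 facts.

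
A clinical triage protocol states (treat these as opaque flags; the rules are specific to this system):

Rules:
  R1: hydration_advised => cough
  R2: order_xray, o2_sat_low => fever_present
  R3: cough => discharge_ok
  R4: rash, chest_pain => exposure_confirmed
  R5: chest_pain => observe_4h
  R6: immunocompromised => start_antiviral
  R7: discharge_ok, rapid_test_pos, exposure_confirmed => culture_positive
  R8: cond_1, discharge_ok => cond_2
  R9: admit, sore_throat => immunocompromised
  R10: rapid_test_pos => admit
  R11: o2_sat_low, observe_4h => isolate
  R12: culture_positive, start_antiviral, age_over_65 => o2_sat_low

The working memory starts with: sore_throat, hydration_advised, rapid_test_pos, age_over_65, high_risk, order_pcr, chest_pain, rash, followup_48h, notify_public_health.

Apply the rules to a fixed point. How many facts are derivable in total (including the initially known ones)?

Round 1: R1 [hydration_advised => cough]; R4 [rash, chest_pain => exposure_confirmed]; R5 [chest_pain => observe_4h]; R10 [rapid_test_pos => admit]. New: cough, exposure_confirmed, observe_4h, admit.
Round 2: R3 [cough => discharge_ok]; R9 [admit, sore_throat => immunocompromised]. New: discharge_ok, immunocompromised.
Round 3: R6 [immunocompromised => start_antiviral]; R7 [discharge_ok, rapid_test_pos, exposure_confirmed => culture_positive]. New: start_antiviral, culture_positive.
Round 4: R12 [culture_positive, start_antiviral, age_over_65 => o2_sat_low]. New: o2_sat_low.
Round 5: R11 [o2_sat_low, observe_4h => isolate]. New: isolate.
Closure: {admit, age_over_65, chest_pain, cough, culture_positive, discharge_ok, exposure_confirmed, followup_48h, high_risk, hydration_advised, immunocompromised, isolate, notify_public_health, o2_sat_low, observe_4h, order_pcr, rapid_test_pos, rash, sore_throat, start_antiviral} — 20 facts.

20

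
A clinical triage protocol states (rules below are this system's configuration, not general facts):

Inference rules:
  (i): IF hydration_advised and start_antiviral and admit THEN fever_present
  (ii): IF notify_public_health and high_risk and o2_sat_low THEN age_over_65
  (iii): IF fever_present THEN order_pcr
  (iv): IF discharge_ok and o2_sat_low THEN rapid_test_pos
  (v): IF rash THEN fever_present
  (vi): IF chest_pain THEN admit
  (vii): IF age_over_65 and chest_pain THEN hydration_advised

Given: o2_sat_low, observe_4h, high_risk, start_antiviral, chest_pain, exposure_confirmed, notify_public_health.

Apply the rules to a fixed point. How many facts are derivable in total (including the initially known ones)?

12

Round 1: (ii) [IF notify_public_health and high_risk and o2_sat_low THEN age_over_65]; (vi) [IF chest_pain THEN admit]. New: age_over_65, admit.
Round 2: (vii) [IF age_over_65 and chest_pain THEN hydration_advised]. New: hydration_advised.
Round 3: (i) [IF hydration_advised and start_antiviral and admit THEN fever_present]. New: fever_present.
Round 4: (iii) [IF fever_present THEN order_pcr]. New: order_pcr.
Closure: {admit, age_over_65, chest_pain, exposure_confirmed, fever_present, high_risk, hydration_advised, notify_public_health, o2_sat_low, observe_4h, order_pcr, start_antiviral} — 12 facts.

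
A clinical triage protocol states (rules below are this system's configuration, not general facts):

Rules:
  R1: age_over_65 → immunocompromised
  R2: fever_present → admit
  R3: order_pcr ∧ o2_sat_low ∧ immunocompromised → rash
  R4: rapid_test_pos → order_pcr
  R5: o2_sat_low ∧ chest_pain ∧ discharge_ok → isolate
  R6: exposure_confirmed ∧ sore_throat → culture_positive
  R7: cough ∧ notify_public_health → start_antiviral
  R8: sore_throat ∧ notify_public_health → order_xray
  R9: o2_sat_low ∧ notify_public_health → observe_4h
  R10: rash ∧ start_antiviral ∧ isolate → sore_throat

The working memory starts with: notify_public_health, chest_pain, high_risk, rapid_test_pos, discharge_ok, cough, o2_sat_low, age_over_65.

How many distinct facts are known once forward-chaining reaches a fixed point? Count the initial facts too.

Round 1: R1 [age_over_65 → immunocompromised]; R4 [rapid_test_pos → order_pcr]; R5 [o2_sat_low ∧ chest_pain ∧ discharge_ok → isolate]; R7 [cough ∧ notify_public_health → start_antiviral]; R9 [o2_sat_low ∧ notify_public_health → observe_4h]. Adds immunocompromised, order_pcr, isolate, start_antiviral, observe_4h.
Round 2: R3 [order_pcr ∧ o2_sat_low ∧ immunocompromised → rash]. Adds rash.
Round 3: R10 [rash ∧ start_antiviral ∧ isolate → sore_throat]. Adds sore_throat.
Round 4: R8 [sore_throat ∧ notify_public_health → order_xray]. Adds order_xray.
Closure: {age_over_65, chest_pain, cough, discharge_ok, high_risk, immunocompromised, isolate, notify_public_health, o2_sat_low, observe_4h, order_pcr, order_xray, rapid_test_pos, rash, sore_throat, start_antiviral} — 16 facts.

16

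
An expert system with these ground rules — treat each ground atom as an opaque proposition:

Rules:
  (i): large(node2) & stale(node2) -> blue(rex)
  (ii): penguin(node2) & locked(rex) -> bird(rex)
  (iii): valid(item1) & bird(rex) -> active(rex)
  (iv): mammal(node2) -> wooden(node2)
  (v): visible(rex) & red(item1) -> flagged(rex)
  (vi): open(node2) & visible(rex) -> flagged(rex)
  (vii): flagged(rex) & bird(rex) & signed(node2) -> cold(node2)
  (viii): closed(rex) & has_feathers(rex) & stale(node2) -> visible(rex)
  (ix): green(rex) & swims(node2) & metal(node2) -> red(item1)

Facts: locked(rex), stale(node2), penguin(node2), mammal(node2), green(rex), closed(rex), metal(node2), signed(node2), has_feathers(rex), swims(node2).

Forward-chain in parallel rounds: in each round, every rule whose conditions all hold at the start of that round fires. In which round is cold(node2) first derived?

[1] (ii) [penguin(node2) & locked(rex) -> bird(rex)]; (iv) [mammal(node2) -> wooden(node2)]; (viii) [closed(rex) & has_feathers(rex) & stale(node2) -> visible(rex)]; (ix) [green(rex) & swims(node2) & metal(node2) -> red(item1)]. ⇒ new: bird(rex), wooden(node2), visible(rex), red(item1).
[2] (v) [visible(rex) & red(item1) -> flagged(rex)]. ⇒ new: flagged(rex).
[3] (vii) [flagged(rex) & bird(rex) & signed(node2) -> cold(node2)]. ⇒ new: cold(node2).
cold(node2) first appears in round 3.

3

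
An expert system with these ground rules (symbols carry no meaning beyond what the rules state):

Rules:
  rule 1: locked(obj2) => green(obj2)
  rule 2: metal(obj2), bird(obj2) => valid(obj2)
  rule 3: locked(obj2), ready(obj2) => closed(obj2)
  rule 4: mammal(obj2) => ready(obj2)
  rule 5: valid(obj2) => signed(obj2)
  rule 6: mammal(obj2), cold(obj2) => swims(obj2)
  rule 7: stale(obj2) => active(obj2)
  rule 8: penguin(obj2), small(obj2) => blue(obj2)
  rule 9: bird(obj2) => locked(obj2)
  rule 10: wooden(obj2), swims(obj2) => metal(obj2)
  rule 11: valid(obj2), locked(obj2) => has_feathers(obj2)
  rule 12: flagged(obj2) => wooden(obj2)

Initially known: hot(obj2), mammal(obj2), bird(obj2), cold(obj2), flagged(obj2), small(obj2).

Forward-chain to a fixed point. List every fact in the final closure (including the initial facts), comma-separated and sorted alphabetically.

Round 1 — rule 4, rule 6, rule 9, rule 12, derive ready(obj2), swims(obj2), locked(obj2), wooden(obj2).
Round 2 — rule 1, rule 3, rule 10, derive green(obj2), closed(obj2), metal(obj2).
Round 3 — rule 2, derive valid(obj2).
Round 4 — rule 5, rule 11, derive signed(obj2), has_feathers(obj2).

bird(obj2), closed(obj2), cold(obj2), flagged(obj2), green(obj2), has_feathers(obj2), hot(obj2), locked(obj2), mammal(obj2), metal(obj2), ready(obj2), signed(obj2), small(obj2), swims(obj2), valid(obj2), wooden(obj2)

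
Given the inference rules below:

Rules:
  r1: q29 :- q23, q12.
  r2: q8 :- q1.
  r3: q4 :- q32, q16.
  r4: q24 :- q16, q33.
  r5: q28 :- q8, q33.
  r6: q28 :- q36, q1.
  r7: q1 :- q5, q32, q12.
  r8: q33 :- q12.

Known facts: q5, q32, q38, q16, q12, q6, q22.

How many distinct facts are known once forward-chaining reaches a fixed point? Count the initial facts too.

[1] r3 [q4 :- q32, q16.]; r7 [q1 :- q5, q32, q12.]; r8 [q33 :- q12.]. ⇒ new: q4, q1, q33.
[2] r2 [q8 :- q1.]; r4 [q24 :- q16, q33.]. ⇒ new: q8, q24.
[3] r5 [q28 :- q8, q33.]. ⇒ new: q28.
Closure: {q1, q12, q16, q22, q24, q28, q32, q33, q38, q4, q5, q6, q8} — 13 facts.

13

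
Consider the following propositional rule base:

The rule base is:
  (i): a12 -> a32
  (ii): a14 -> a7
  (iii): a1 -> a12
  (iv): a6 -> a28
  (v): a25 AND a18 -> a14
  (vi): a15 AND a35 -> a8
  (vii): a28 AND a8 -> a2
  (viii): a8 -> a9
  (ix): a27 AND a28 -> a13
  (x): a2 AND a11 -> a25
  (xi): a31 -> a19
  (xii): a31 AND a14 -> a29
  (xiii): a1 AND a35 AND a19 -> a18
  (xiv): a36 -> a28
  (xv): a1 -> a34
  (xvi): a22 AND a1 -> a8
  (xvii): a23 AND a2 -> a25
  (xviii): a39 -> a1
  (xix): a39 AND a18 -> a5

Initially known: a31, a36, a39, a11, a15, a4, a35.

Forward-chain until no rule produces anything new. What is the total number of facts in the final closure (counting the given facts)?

22

[1] (vi) [a15 AND a35 -> a8]; (xi) [a31 -> a19]; (xiv) [a36 -> a28]; (xviii) [a39 -> a1]. ⇒ new: a8, a19, a28, a1.
[2] (iii) [a1 -> a12]; (vii) [a28 AND a8 -> a2]; (viii) [a8 -> a9]; (xiii) [a1 AND a35 AND a19 -> a18]; (xv) [a1 -> a34]. ⇒ new: a12, a2, a9, a18, a34.
[3] (i) [a12 -> a32]; (x) [a2 AND a11 -> a25]; (xix) [a39 AND a18 -> a5]. ⇒ new: a32, a25, a5.
[4] (v) [a25 AND a18 -> a14]. ⇒ new: a14.
[5] (ii) [a14 -> a7]; (xii) [a31 AND a14 -> a29]. ⇒ new: a7, a29.
Closure: {a1, a11, a12, a14, a15, a18, a19, a2, a25, a28, a29, a31, a32, a34, a35, a36, a39, a4, a5, a7, a8, a9} — 22 facts.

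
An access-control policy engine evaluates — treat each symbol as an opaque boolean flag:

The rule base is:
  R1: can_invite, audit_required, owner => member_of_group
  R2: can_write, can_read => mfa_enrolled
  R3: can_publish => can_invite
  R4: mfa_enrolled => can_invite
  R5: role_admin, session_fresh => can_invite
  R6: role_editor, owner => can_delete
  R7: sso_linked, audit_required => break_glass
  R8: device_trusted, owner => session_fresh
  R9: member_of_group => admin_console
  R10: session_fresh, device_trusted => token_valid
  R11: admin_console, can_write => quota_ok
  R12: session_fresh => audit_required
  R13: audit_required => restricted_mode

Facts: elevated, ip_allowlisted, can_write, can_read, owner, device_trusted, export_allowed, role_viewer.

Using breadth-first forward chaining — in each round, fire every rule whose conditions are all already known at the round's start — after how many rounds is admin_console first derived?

Round 1 — R2, R8, derive mfa_enrolled, session_fresh.
Round 2 — R4, R10, R12, derive can_invite, token_valid, audit_required.
Round 3 — R1, R13, derive member_of_group, restricted_mode.
Round 4 — R9, derive admin_console.
admin_console first appears in round 4.

4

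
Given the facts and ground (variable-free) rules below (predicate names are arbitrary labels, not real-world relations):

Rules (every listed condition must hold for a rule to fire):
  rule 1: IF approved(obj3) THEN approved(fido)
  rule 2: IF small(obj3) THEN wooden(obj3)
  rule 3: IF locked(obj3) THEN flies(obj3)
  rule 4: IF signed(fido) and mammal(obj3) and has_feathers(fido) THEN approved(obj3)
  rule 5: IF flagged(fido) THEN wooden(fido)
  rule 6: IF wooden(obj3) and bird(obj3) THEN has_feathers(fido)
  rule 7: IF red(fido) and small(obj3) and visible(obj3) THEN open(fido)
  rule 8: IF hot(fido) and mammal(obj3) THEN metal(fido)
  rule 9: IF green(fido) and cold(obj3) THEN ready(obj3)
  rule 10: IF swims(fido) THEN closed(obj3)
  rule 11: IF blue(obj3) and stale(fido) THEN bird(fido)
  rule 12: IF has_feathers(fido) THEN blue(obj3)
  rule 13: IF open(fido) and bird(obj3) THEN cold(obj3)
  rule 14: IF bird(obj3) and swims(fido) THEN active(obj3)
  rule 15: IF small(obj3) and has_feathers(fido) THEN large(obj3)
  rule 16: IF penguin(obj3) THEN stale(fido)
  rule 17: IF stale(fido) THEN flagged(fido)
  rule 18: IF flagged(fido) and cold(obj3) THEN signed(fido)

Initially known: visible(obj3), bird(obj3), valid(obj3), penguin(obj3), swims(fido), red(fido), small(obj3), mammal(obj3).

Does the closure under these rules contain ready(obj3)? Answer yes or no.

Round 1 — rule 2, rule 7, rule 10, rule 14, rule 16, derive wooden(obj3), open(fido), closed(obj3), active(obj3), stale(fido).
Round 2 — rule 6, rule 13, rule 17, derive has_feathers(fido), cold(obj3), flagged(fido).
Round 3 — rule 5, rule 12, rule 15, rule 18, derive wooden(fido), blue(obj3), large(obj3), signed(fido).
Round 4 — rule 4, rule 11, derive approved(obj3), bird(fido).
Round 5 — rule 1, derive approved(fido).
Fixed point reached. ready(obj3) is concluded only by rule 9; rule 9 needs green(fido) (never derived).

no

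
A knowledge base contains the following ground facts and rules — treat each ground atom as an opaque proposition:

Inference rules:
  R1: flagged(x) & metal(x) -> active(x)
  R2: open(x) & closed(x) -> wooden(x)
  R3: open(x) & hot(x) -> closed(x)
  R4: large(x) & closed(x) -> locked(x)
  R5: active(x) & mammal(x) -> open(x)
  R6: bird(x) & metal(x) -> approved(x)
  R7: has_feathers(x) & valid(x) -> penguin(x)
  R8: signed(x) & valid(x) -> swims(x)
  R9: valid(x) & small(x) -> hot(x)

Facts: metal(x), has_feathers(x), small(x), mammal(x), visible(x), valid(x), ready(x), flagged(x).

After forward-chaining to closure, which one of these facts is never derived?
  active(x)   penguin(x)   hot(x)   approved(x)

approved(x)

Round 1 — R1, R7, R9, derive active(x), penguin(x), hot(x).
Round 2 — R5, derive open(x).
Round 3 — R3, derive closed(x).
Round 4 — R2, derive wooden(x).
Derived: active(x) (round 1), hot(x) (round 1), penguin(x) (round 1). approved(x) never appears in any round.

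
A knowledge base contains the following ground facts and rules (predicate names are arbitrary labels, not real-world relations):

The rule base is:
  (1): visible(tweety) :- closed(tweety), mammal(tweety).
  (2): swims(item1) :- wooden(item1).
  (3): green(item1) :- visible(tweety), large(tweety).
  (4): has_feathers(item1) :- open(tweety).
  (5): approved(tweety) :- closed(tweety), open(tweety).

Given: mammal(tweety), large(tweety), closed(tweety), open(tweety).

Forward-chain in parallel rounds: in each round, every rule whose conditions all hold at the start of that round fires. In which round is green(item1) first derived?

Round 1 — (1), (4), (5), derive visible(tweety), has_feathers(item1), approved(tweety).
Round 2 — (3), derive green(item1).
green(item1) first appears in round 2.

2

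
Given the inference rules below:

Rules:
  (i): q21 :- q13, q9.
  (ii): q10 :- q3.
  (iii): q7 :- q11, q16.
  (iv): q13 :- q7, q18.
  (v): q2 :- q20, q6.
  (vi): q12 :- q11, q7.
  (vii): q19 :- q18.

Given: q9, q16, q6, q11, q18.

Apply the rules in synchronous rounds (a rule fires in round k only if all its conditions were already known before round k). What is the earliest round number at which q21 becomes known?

3

Round 1: (iii) [q7 :- q11, q16.]; (vii) [q19 :- q18.]. Adds q7, q19.
Round 2: (iv) [q13 :- q7, q18.]; (vi) [q12 :- q11, q7.]. Adds q13, q12.
Round 3: (i) [q21 :- q13, q9.]. Adds q21.
q21 first appears in round 3.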